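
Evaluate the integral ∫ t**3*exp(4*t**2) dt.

Let u = t², du = 2t dt; rewrite as (1/2)∫ u^1·exp(4u) du.
Now integrate by parts 1 time.

(4*t**2 - 1)*exp(4*t**2)/32 + C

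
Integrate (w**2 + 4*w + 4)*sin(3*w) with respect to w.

Use integration by parts with u = w**2 + 4*w + 4, dv = sin(3*w) dw, so v = -cos(3*w)/3.
Apply parts 2 times (tabular method): alternate signs, differentiate u down to 0, integrate dv up.

-w**2*cos(3*w)/3 + 2*w*sin(3*w)/9 - 4*w*cos(3*w)/3 + 4*sin(3*w)/9 - 34*cos(3*w)/27 + C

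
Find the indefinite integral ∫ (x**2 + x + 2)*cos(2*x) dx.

Use integration by parts with u = x**2 + x + 2, dv = cos(2*x) dx, so v = sin(2*x)/2.
Apply parts 2 times (tabular method): alternate signs, differentiate u down to 0, integrate dv up.

x**2*sin(2*x)/2 + x*sin(2*x)/2 + x*cos(2*x)/2 + 3*sin(2*x)/4 + cos(2*x)/4 + C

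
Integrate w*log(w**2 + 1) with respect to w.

w**2*log(w**2 + 1)/2 - w**2/2 + log(w**2 + 1)/2 + C

Let u = w**2 + 1, so du = (2*w) dw.
The integral becomes (1/2)·∫ log(u) du; integrate by parts with u′=log(u), dv′=du.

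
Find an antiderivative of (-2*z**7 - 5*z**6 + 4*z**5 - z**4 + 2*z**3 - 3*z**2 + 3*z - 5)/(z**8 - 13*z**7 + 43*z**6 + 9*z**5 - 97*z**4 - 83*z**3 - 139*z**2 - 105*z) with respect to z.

log(z)/21 - 2169949*log(z - 7)/179200 + 14821*log(z - 5)/1248 - 7097*log(z - 3)/3840 + 13*log(z + 1)/3072 + 77*log(z**2 + 1)/5200 - 31*atan(z)/2600 + 7/(128*z + 128) + C

Factor the denominator: z*(z - 7)*(z - 5)*(z - 3)*(z + 1)**2*(z**2 + 1).
Partial-fraction decomposition: (77*z - 31)/(2600*(z**2 + 1)) + 13/(3072*(z + 1)) - 7/(128*(z + 1)**2) - 7097/(3840*(z - 3)) + 14821/(1248*(z - 5)) - 2169949/(179200*(z - 7)) + 1/(21*z).
Integrate each term; A/(z−a) gives A·log|z−a|; the (Bz+D)/(z²+p²) term gives a log and an atan.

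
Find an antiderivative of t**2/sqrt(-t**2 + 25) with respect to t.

Substitute t = 5·sin(θ), so dt = 5·cos(θ) dθ and the radical becomes sqrt(-t**2 + 25) = 5·cos(θ) by the Pythagorean identity.
Integrate the resulting trig expression in θ, then back-substitute θ = asin(t/5), sin(θ) = t/5, cos(θ) = sqrt(-t**2 + 25)/5 (absorbing any constant into C).

-t*sqrt(-t**2 + 25)/2 + 25*asin(t/5)/2 + C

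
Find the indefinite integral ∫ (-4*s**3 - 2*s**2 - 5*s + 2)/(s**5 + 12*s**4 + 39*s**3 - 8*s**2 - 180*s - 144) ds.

-log(s - 2)/15 - log(s + 1)/10 + 107*log(s + 3)/30 - 41*log(s + 4)/6 + 103*log(s + 6)/30 + C

Factor the denominator: (s - 2)*(s + 1)*(s + 3)*(s + 4)*(s + 6).
Partial-fraction decomposition: 103/(30*(s + 6)) - 41/(6*(s + 4)) + 107/(30*(s + 3)) - 1/(10*(s + 1)) - 1/(15*(s - 2)).
Integrate each term: A/(s−a) contributes A·log|s−a|.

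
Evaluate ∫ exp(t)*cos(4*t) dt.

Let I denote the integral. Integrate by parts with u = cos(4*t), dv = exp(t) dt, so v = exp(t): I = exp(t)*cos(4*t) + 4·∫ exp(t)*sin(4*t) dt.
Apply parts again with u = sin(4*t), dv = exp(t) dt: ∫ exp(t)*sin(4*t) dt = exp(t)*sin(4*t) − 4·I. Substituting back brings back I: I = 4*exp(t)*sin(4*t) + exp(t)*cos(4*t) − 16·I.
Solving for I: (1 + 16)·I equals the remaining terms, so I = (1/17)·(4*exp(t)*sin(4*t) + exp(t)*cos(4*t)).

4*exp(t)*sin(4*t)/17 + exp(t)*cos(4*t)/17 + C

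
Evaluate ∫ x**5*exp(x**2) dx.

Let u = x², du = 2x dx; rewrite as (1/2)∫ u^2·exp(1u) du.
Now integrate by parts 2 times.

(x**4 - 2*x**2 + 2)*exp(x**2)/2 + C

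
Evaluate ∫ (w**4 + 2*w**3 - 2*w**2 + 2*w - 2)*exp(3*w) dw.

(27*w**4 + 18*w**3 - 72*w**2 + 102*w - 88)*exp(3*w)/81 + C

Use integration by parts with u = w**4 + 2*w**3 - 2*w**2 + 2*w - 2, dv = exp(3*w) dw, so v = exp(3*w)/3.
Apply parts 4 times (tabular method): alternate signs, differentiate u down to 0, integrate dv up.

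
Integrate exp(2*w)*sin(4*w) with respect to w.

Let I denote the integral. Integrate by parts with u = sin(4*w), dv = exp(2*w) dw, so v = exp(2*w)/2: I = exp(2*w)*sin(4*w)/2 − 2·∫ exp(2*w)*cos(4*w) dw.
Apply parts again with u = cos(4*w), dv = exp(2*w) dw: ∫ exp(2*w)*cos(4*w) dw = exp(2*w)*cos(4*w)/2 + 2·I. Substituting back brings back I: I = exp(2*w)*sin(4*w)/2 - exp(2*w)*cos(4*w) − 4·I.
Solving for I: (1 + 4)·I equals the remaining terms, so I = (1/5)·(exp(2*w)*sin(4*w)/2 - exp(2*w)*cos(4*w)).

exp(2*w)*sin(4*w)/10 - exp(2*w)*cos(4*w)/5 + C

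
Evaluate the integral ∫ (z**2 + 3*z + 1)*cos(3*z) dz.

z**2*sin(3*z)/3 + z*sin(3*z) + 2*z*cos(3*z)/9 + 7*sin(3*z)/27 + cos(3*z)/3 + C

Use integration by parts with u = z**2 + 3*z + 1, dv = cos(3*z) dz, so v = sin(3*z)/3.
Apply parts 2 times (tabular method): alternate signs, differentiate u down to 0, integrate dv up.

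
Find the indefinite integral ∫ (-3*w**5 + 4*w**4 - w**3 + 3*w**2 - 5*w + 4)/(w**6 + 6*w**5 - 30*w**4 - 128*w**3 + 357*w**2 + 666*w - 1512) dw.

-22117*log(w - 3)/44100 - 17*log(w - 2)/135 - 563*log(w + 3)/360 + 2116*log(w + 4)/441 - 30277*log(w + 7)/5400 + 104/(105*w - 315) + C

Factor the denominator: (w - 3)**2*(w - 2)*(w + 3)*(w + 4)*(w + 7).
Partial-fraction decomposition: -30277/(5400*(w + 7)) + 2116/(441*(w + 4)) - 563/(360*(w + 3)) - 17/(135*(w - 2)) - 22117/(44100*(w - 3)) - 104/(105*(w - 3)**2).
Integrate each term; A/(w−a) gives A·log|w−a|; A/(w−a)² gives −A/(w−a).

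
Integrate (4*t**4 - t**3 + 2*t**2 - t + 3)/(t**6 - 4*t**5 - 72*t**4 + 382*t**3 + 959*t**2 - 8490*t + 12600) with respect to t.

Factor the denominator: (t - 5)**2*(t - 4)*(t - 3)*(t + 6)*(t + 7).
Partial-fraction decomposition: -2011/(3168*(t + 7)) + 609/(1210*(t + 6)) - 7/(8*(t - 3)) + 991/(110*(t - 4)) - 278875/(34848*(t - 5)) + 2423/(264*(t - 5)**2).
Integrate each term; A/(t−a) gives A·log|t−a|; A/(t−a)² gives −A/(t−a).

-278875*log(t - 5)/34848 + 991*log(t - 4)/110 - 7*log(t - 3)/8 + 609*log(t + 6)/1210 - 2011*log(t + 7)/3168 - 2423/(264*t - 1320) + C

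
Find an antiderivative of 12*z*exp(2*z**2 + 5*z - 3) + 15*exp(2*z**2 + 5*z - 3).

3*exp(2*z**2 + 5*z - 3) + C

Let u = 2*z**2 + 5*z - 3, so du = (4*z + 5) dz.
Rewriting, the integral becomes 3·∫ e^u du = 3·e^u.
Substituting back, u = 2*z**2 + 5*z - 3.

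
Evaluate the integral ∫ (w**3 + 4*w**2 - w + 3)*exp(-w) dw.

Use integration by parts with u = w**3 + 4*w**2 - w + 3, dv = exp(-w) dw, so v = -exp(-w).
Apply parts 3 times (tabular method): alternate signs, differentiate u down to 0, integrate dv up.

(-w**3 - 7*w**2 - 13*w - 16)*exp(-w) + C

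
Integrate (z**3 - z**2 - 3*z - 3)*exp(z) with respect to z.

Use integration by parts with u = z**3 - z**2 - 3*z - 3, dv = exp(z) dz, so v = exp(z).
Apply parts 3 times (tabular method): alternate signs, differentiate u down to 0, integrate dv up.

(z**3 - 4*z**2 + 5*z - 8)*exp(z) + C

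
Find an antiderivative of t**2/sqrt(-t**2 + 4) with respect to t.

-t*sqrt(-t**2 + 4)/2 + 2*asin(t/2) + C

Substitute t = 2·sin(θ), so dt = 2·cos(θ) dθ and the radical becomes sqrt(-t**2 + 4) = 2·cos(θ) by the Pythagorean identity.
Integrate the resulting trig expression in θ, then back-substitute θ = asin(t/2), sin(θ) = t/2, cos(θ) = sqrt(-t**2 + 4)/2 (absorbing any constant into C).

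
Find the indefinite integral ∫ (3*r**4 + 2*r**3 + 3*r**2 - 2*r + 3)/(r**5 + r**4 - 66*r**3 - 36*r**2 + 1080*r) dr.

log(r)/360 + 491*log(r - 6)/96 - 2193*log(r - 5)/605 + 52531*log(r + 6)/34848 + 1193/(264*r + 1584) + C

Factor the denominator: r*(r - 6)*(r - 5)*(r + 6)**2.
Partial-fraction decomposition: 52531/(34848*(r + 6)) - 1193/(264*(r + 6)**2) - 2193/(605*(r - 5)) + 491/(96*(r - 6)) + 1/(360*r).
Integrate each term; A/(r−a) gives A·log|r−a|; A/(r−a)² gives −A/(r−a).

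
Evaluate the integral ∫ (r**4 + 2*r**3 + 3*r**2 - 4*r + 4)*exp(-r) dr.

Use integration by parts with u = r**4 + 2*r**3 + 3*r**2 - 4*r + 4, dv = exp(-r) dr, so v = -exp(-r).
Apply parts 4 times (tabular method): alternate signs, differentiate u down to 0, integrate dv up.

(-r**4 - 6*r**3 - 21*r**2 - 38*r - 42)*exp(-r) + C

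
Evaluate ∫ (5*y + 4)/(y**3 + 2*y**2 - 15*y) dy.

Factor the denominator: y*(y - 3)*(y + 5).
Partial-fraction decomposition: -21/(40*(y + 5)) + 19/(24*(y - 3)) - 4/(15*y).
Integrate each term: A/(y−a) contributes A·log|y−a|.

-4*log(y)/15 + 19*log(y - 3)/24 - 21*log(y + 5)/40 + C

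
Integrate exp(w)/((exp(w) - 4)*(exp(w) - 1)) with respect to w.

Let u = e^w, du = e^w dw.
The integral becomes ∫ du/((u-1)(u-4)); decompose into partial fractions.

log(exp(w) - 4)/3 - log(exp(w) - 1)/3 + C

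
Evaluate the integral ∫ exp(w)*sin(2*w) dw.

exp(w)*sin(2*w)/5 - 2*exp(w)*cos(2*w)/5 + C

Let I denote the integral. Integrate by parts with u = sin(2*w), dv = exp(w) dw, so v = exp(w): I = exp(w)*sin(2*w) − 2·∫ exp(w)*cos(2*w) dw.
Apply parts again with u = cos(2*w), dv = exp(w) dw: ∫ exp(w)*cos(2*w) dw = exp(w)*cos(2*w) + 2·I. Substituting back brings back I: I = exp(w)*sin(2*w) - 2*exp(w)*cos(2*w) − 4·I.
Solving for I: (1 + 4)·I equals the remaining terms, so I = (1/5)·(exp(w)*sin(2*w) - 2*exp(w)*cos(2*w)).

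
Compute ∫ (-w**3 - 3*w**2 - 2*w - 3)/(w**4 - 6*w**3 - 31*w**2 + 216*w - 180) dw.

Factor the denominator: (w - 6)*(w - 5)*(w - 1)*(w + 6).
Partial-fraction decomposition: -39/(308*(w + 6)) - 9/(140*(w - 1)) + 213/(44*(w - 5)) - 113/(20*(w - 6)).
Integrate each term: A/(w−a) contributes A·log|w−a|.

-113*log(w - 6)/20 + 213*log(w - 5)/44 - 9*log(w - 1)/140 - 39*log(w + 6)/308 + C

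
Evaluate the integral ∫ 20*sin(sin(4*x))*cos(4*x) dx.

-5*cos(sin(4*x)) + C

Let u = sin(4*x), so du = (4*cos(4*x)) dx.
Rewriting, the integral becomes 5·∫ sin(u) du = 5·-cos(u).
Substituting back, u = sin(4*x).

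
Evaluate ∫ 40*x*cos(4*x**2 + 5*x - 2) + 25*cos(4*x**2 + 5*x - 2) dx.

Let u = 4*x**2 + 5*x - 2, so du = (8*x + 5) dx.
Rewriting, the integral becomes 5·∫ cos(u) du = 5·sin(u).
Substituting back, u = 4*x**2 + 5*x - 2.

5*sin(4*x**2 + 5*x - 2) + C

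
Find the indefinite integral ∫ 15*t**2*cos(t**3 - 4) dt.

Let u = t**3 - 4, so du = (3*t**2) dt.
Rewriting, the integral becomes 5·∫ cos(u) du = 5·sin(u).
Substituting back, u = t**3 - 4.

5*sin(t**3 - 4) + C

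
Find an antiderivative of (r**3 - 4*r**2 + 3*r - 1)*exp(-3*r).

Use integration by parts with u = r**3 - 4*r**2 + 3*r - 1, dv = exp(-3*r) dr, so v = -exp(-3*r)/3.
Apply parts 3 times (tabular method): alternate signs, differentiate u down to 0, integrate dv up.

(-3*r**3 + 9*r**2 - 3*r + 2)*exp(-3*r)/9 + C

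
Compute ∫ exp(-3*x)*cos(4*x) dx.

4*exp(-3*x)*sin(4*x)/25 - 3*exp(-3*x)*cos(4*x)/25 + C

Let I denote the integral. Integrate by parts with u = cos(4*x), dv = exp(-3*x) dx, so v = -exp(-3*x)/3: I = -exp(-3*x)*cos(4*x)/3 − (4/3)·∫ exp(-3*x)*sin(4*x) dx.
Apply parts again with u = sin(4*x), dv = exp(-3*x) dx: ∫ exp(-3*x)*sin(4*x) dx = -exp(-3*x)*sin(4*x)/3 + (4/3)·I. Substituting back brings back I: I = 4*exp(-3*x)*sin(4*x)/9 - exp(-3*x)*cos(4*x)/3 − (16/9)·I.
Solving for I: (1 + 16/9)·I equals the remaining terms, so I = (9/25)·(4*exp(-3*x)*sin(4*x)/9 - exp(-3*x)*cos(4*x)/3).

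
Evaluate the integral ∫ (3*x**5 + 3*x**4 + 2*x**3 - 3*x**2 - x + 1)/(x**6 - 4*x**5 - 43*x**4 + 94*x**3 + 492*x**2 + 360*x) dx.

Factor the denominator: x*(x - 6)**2*(x + 1)*(x + 2)*(x + 5).
Partial-fraction decomposition: 7819/(7260*(x + 5)) - 73/(384*(x + 2)) + 3/(196*(x + 1)) + 14309443/(6830208*(x - 6)) + 27535/(3696*(x - 6)**2) + 1/(360*x).
Integrate each term; A/(x−a) gives A·log|x−a|; A/(x−a)² gives −A/(x−a).

log(x)/360 + 14309443*log(x - 6)/6830208 + 3*log(x + 1)/196 - 73*log(x + 2)/384 + 7819*log(x + 5)/7260 - 27535/(3696*x - 22176) + C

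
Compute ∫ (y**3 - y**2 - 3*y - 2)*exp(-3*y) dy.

(-y**3 + 3*y + 3)*exp(-3*y)/3 + C

Use integration by parts with u = y**3 - y**2 - 3*y - 2, dv = exp(-3*y) dy, so v = -exp(-3*y)/3.
Apply parts 3 times (tabular method): alternate signs, differentiate u down to 0, integrate dv up.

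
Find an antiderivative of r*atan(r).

Use integration by parts with u = arctan(r), dv = r dr.
Then du = 1/(r**2 + 1) dr.

r**2*atan(r)/2 - r/2 + atan(r)/2 + C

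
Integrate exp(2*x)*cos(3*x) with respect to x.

3*exp(2*x)*sin(3*x)/13 + 2*exp(2*x)*cos(3*x)/13 + C

Let I denote the integral. Integrate by parts with u = cos(3*x), dv = exp(2*x) dx, so v = exp(2*x)/2: I = exp(2*x)*cos(3*x)/2 + (3/2)·∫ exp(2*x)*sin(3*x) dx.
Apply parts again with u = sin(3*x), dv = exp(2*x) dx: ∫ exp(2*x)*sin(3*x) dx = exp(2*x)*sin(3*x)/2 − (3/2)·I. Substituting back brings back I: I = 3*exp(2*x)*sin(3*x)/4 + exp(2*x)*cos(3*x)/2 − (9/4)·I.
Solving for I: (1 + 9/4)·I equals the remaining terms, so I = (4/13)·(3*exp(2*x)*sin(3*x)/4 + exp(2*x)*cos(3*x)/2).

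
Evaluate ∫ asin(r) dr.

r*asin(r) + sqrt(-r**2 + 1) + C

Use integration by parts with u = arcsin(r), dv = dr.
Then du = 1/sqrt(-r**2 + 1) dr.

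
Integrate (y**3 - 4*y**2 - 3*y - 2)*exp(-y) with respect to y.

(-y**3 + y**2 + 5*y + 7)*exp(-y) + C

Use integration by parts with u = y**3 - 4*y**2 - 3*y - 2, dv = exp(-y) dy, so v = -exp(-y).
Apply parts 3 times (tabular method): alternate signs, differentiate u down to 0, integrate dv up.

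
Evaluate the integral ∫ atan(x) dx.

Use integration by parts with u = arctan(x), dv = dx.
Then du = 1/(x**2 + 1) dx.

x*atan(x) - log(x**2 + 1)/2 + C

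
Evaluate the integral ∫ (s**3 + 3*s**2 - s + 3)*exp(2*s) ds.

(4*s**3 + 6*s**2 - 10*s + 17)*exp(2*s)/8 + C

Use integration by parts with u = s**3 + 3*s**2 - s + 3, dv = exp(2*s) ds, so v = exp(2*s)/2.
Apply parts 3 times (tabular method): alternate signs, differentiate u down to 0, integrate dv up.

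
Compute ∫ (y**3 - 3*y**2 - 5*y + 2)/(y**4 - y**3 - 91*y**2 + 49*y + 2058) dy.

Factor the denominator: (y - 7)**2*(y + 6)*(y + 7).
Partial-fraction decomposition: 453/(196*(y + 7)) - 292/(169*(y + 6)) + 13799/(33124*(y - 7)) + 163/(182*(y - 7)**2).
Integrate each term; A/(y−a) gives A·log|y−a|; A/(y−a)² gives −A/(y−a).

13799*log(y - 7)/33124 - 292*log(y + 6)/169 + 453*log(y + 7)/196 - 163/(182*y - 1274) + C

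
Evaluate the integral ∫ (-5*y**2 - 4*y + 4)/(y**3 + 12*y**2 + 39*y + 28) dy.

Factor the denominator: (y + 1)*(y + 4)*(y + 7).
Partial-fraction decomposition: -71/(6*(y + 7)) + 20/(3*(y + 4)) + 1/(6*(y + 1)).
Integrate each term: A/(y−a) contributes A·log|y−a|.

log(y + 1)/6 + 20*log(y + 4)/3 - 71*log(y + 7)/6 + C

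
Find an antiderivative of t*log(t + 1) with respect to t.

t**2*log(t + 1)/2 - t**2/4 + t/2 - log(t + 1)/2 + C

Use integration by parts with u = log(t + 1), dv = t dt.
Then du = 1/(t + 1) dt and v = t**2/2.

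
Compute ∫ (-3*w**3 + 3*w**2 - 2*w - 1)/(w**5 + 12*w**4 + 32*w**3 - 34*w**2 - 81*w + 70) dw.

Factor the denominator: (w - 1)**2*(w + 2)*(w + 5)*(w + 7).
Partial-fraction decomposition: 1189/(640*(w + 7)) - 17/(8*(w + 5)) + 13/(45*(w + 2)) - 25/(1152*(w - 1)) - 1/(48*(w - 1)**2).
Integrate each term; A/(w−a) gives A·log|w−a|; A/(w−a)² gives −A/(w−a).

-25*log(w - 1)/1152 + 13*log(w + 2)/45 - 17*log(w + 5)/8 + 1189*log(w + 7)/640 + 1/(48*w - 48) + C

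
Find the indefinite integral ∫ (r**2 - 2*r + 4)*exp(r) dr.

(r**2 - 4*r + 8)*exp(r) + C

Use integration by parts with u = r**2 - 2*r + 4, dv = exp(r) dr, so v = exp(r).
Apply parts 2 times (tabular method): alternate signs, differentiate u down to 0, integrate dv up.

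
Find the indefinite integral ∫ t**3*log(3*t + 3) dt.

Use integration by parts with u = log(3*t + 3), dv = t**3 dt.
Then du = 3/(3*t + 3) dt and v = t**4/4.

t**4*log(3*t + 3)/4 - t**4/16 + t**3/12 - t**2/8 + t/4 - log(t + 1)/4 + C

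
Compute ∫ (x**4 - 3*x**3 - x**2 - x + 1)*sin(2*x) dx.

-x**4*cos(2*x)/2 + x**3*sin(2*x) + 3*x**3*cos(2*x)/2 - 9*x**2*sin(2*x)/4 + 2*x**2*cos(2*x) - 2*x*sin(2*x) - 7*x*cos(2*x)/4 + 7*sin(2*x)/8 - 3*cos(2*x)/2 + C

Use integration by parts with u = x**4 - 3*x**3 - x**2 - x + 1, dv = sin(2*x) dx, so v = -cos(2*x)/2.
Apply parts 4 times (tabular method): alternate signs, differentiate u down to 0, integrate dv up.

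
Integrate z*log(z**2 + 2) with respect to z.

z**2*log(z**2 + 2)/2 - z**2/2 + log(z**2 + 2) + C

Let u = z**2 + 2, so du = (2*z) dz.
The integral becomes (1/2)·∫ log(u) du; integrate by parts with u′=log(u), dv′=du.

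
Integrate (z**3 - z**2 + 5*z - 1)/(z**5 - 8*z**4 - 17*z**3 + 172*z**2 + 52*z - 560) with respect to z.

164*log(z - 7)/495 - 62*log(z - 5)/189 + 13*log(z - 2)/360 + 23*log(z + 2)/504 - 101*log(z + 4)/1188 + C

Factor the denominator: (z - 7)*(z - 5)*(z - 2)*(z + 2)*(z + 4).
Partial-fraction decomposition: -101/(1188*(z + 4)) + 23/(504*(z + 2)) + 13/(360*(z - 2)) - 62/(189*(z - 5)) + 164/(495*(z - 7)).
Integrate each term: A/(z−a) contributes A·log|z−a|.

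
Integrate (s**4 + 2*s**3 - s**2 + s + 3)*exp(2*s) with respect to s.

Use integration by parts with u = s**4 + 2*s**3 - s**2 + s + 3, dv = exp(2*s) ds, so v = exp(2*s)/2.
Apply parts 4 times (tabular method): alternate signs, differentiate u down to 0, integrate dv up.

(s**4 - s**2 + 2*s + 2)*exp(2*s)/2 + C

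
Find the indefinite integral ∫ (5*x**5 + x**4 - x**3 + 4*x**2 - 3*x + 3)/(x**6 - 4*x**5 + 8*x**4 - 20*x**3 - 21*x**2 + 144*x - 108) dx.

433*log(x - 3)/60 - 181*log(x - 2)/52 + 3*log(x - 1)/20 + 37*log(x + 2)/260 + 379*log(x**2 + 9)/780 + 419*atan(x/3)/195 + C

Factor the denominator: (x - 3)*(x - 2)*(x - 1)*(x + 2)*(x**2 + 9).
Partial-fraction decomposition: (379*x + 2514)/(390*(x**2 + 9)) + 37/(260*(x + 2)) + 3/(20*(x - 1)) - 181/(52*(x - 2)) + 433/(60*(x - 3)).
Integrate each term; A/(x−a) gives A·log|x−a|; the (Bx+D)/(x²+p²) term gives a log and an atan.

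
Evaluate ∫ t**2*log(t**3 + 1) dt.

t**3*log(t**3 + 1)/3 - t**3/3 + log(t**3 + 1)/3 + C

Let u = t**3 + 1, so du = (3*t**2) dt.
The integral becomes (1/3)·∫ log(u) du; integrate by parts with u′=log(u), dv′=du.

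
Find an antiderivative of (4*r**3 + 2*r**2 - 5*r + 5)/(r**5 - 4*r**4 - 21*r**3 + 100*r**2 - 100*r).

Factor the denominator: r*(r - 5)*(r - 2)**2*(r + 5).
Partial-fraction decomposition: -6/(35*(r + 5)) - 241/(252*(r - 2)) - 5/(6*(r - 2)**2) + 53/(45*(r - 5)) - 1/(20*r).
Integrate each term; A/(r−a) gives A·log|r−a|; A/(r−a)² gives −A/(r−a).

-log(r)/20 + 53*log(r - 5)/45 - 241*log(r - 2)/252 - 6*log(r + 5)/35 + 5/(6*r - 12) + C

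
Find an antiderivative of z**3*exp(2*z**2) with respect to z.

Let u = z², du = 2z dz; rewrite as (1/2)∫ u^1·exp(2u) du.
Now integrate by parts 1 time.

(2*z**2 - 1)*exp(2*z**2)/8 + C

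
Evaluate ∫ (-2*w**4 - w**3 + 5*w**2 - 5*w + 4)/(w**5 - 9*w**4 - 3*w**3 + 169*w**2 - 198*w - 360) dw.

-1327*log(w - 6)/105 + 1271*log(w - 5)/108 - 155*log(w - 3)/168 - 13*log(w + 1)/504 - 172*log(w + 4)/945 + C

Factor the denominator: (w - 6)*(w - 5)*(w - 3)*(w + 1)*(w + 4).
Partial-fraction decomposition: -172/(945*(w + 4)) - 13/(504*(w + 1)) - 155/(168*(w - 3)) + 1271/(108*(w - 5)) - 1327/(105*(w - 6)).
Integrate each term: A/(w−a) contributes A·log|w−a|.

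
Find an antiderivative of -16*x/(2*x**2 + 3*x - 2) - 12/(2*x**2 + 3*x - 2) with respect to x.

Let u = 2*x**2 + 3*x - 2, so du = (4*x + 3) dx.
Rewriting, the integral becomes -4·∫ 1/u du = -4·log(u).
Substituting back, u = 2*x**2 + 3*x - 2.

-4*log(2*x**2 + 3*x - 2) + C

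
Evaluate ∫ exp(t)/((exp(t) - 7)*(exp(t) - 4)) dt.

log(exp(t) - 7)/3 - log(exp(t) - 4)/3 + C

Let u = e^t, du = e^t dt.
The integral becomes ∫ du/((u-4)(u-7)); decompose into partial fractions.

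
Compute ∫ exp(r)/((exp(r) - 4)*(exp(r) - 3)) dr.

Let u = e^r, du = e^r dr.
The integral becomes ∫ du/((u-4)(u-3)); decompose into partial fractions.

log(exp(r) - 4) - log(exp(r) - 3) + C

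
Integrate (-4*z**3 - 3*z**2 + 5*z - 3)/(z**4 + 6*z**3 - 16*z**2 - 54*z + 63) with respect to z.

Factor the denominator: (z - 3)*(z - 1)*(z + 3)*(z + 7).
Partial-fraction decomposition: -1187/(320*(z + 7)) + 21/(32*(z + 3)) + 5/(64*(z - 1)) - 41/(40*(z - 3)).
Integrate each term: A/(z−a) contributes A·log|z−a|.

-41*log(z - 3)/40 + 5*log(z - 1)/64 + 21*log(z + 3)/32 - 1187*log(z + 7)/320 + C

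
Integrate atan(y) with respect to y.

Use integration by parts with u = arctan(y), dv = dy.
Then du = 1/(y**2 + 1) dy.

y*atan(y) - log(y**2 + 1)/2 + C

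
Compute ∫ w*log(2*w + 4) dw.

w**2*log(2*w + 4)/2 - w**2/4 + w - 2*log(w + 2) + C

Use integration by parts with u = log(2*w + 4), dv = w dw.
Then du = 2/(2*w + 4) dw and v = w**2/2.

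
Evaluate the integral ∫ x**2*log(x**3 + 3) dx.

x**3*log(x**3 + 3)/3 - x**3/3 + log(x**3 + 3) + C

Let u = x**3 + 3, so du = (3*x**2) dx.
The integral becomes (1/3)·∫ log(u) du; integrate by parts with u′=log(u), dv′=du.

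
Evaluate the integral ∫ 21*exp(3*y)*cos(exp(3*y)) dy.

Let u = exp(3*y), so du = (3*exp(3*y)) dy.
Rewriting, the integral becomes 7·∫ cos(u) du = 7·sin(u).
Substituting back, u = exp(3*y).

7*sin(exp(3*y)) + C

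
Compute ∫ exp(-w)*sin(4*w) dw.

-exp(-w)*sin(4*w)/17 - 4*exp(-w)*cos(4*w)/17 + C

Let I denote the integral. Integrate by parts with u = sin(4*w), dv = exp(-w) dw, so v = -exp(-w): I = -exp(-w)*sin(4*w) + 4·∫ exp(-w)*cos(4*w) dw.
Apply parts again with u = cos(4*w), dv = exp(-w) dw: ∫ exp(-w)*cos(4*w) dw = -exp(-w)*cos(4*w) − 4·I. Substituting back brings back I: I = -exp(-w)*sin(4*w) - 4*exp(-w)*cos(4*w) − 16·I.
Solving for I: (1 + 16)·I equals the remaining terms, so I = (1/17)·(-exp(-w)*sin(4*w) - 4*exp(-w)*cos(4*w)).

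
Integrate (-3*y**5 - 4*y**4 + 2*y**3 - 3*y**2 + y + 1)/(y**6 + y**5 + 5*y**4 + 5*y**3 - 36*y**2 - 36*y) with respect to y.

Factor the denominator: y*(y - 2)*(y + 1)*(y + 2)*(y**2 + 9).
Partial-fraction decomposition: -2*(659*y + 81)/(585*(y**2 + 9)) - 3/(104*(y + 2)) - 1/(5*(y + 1)) - 51/(104*(y - 2)) - 1/(36*y).
Integrate each term; A/(y−a) gives A·log|y−a|; the (By+D)/(y²+p²) term gives a log and an atan.

-log(y)/36 - 51*log(y - 2)/104 - log(y + 1)/5 - 3*log(y + 2)/104 - 659*log(y**2 + 9)/585 - 6*atan(y/3)/65 + C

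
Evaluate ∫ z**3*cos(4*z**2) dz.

Let u = z², du = 2z dz; rewrite as (1/2)∫ u^1·cos(4u) du.
Now integrate by parts 1 time.

z**2*sin(4*z**2)/8 + cos(4*z**2)/32 + C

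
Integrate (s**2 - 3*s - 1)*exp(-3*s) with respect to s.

(-9*s**2 + 21*s + 16)*exp(-3*s)/27 + C

Use integration by parts with u = s**2 - 3*s - 1, dv = exp(-3*s) ds, so v = -exp(-3*s)/3.
Apply parts 2 times (tabular method): alternate signs, differentiate u down to 0, integrate dv up.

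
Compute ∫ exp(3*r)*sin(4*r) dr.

Let I denote the integral. Integrate by parts with u = sin(4*r), dv = exp(3*r) dr, so v = exp(3*r)/3: I = exp(3*r)*sin(4*r)/3 − (4/3)·∫ exp(3*r)*cos(4*r) dr.
Apply parts again with u = cos(4*r), dv = exp(3*r) dr: ∫ exp(3*r)*cos(4*r) dr = exp(3*r)*cos(4*r)/3 + (4/3)·I. Substituting back brings back I: I = exp(3*r)*sin(4*r)/3 - 4*exp(3*r)*cos(4*r)/9 − (16/9)·I.
Solving for I: (1 + 16/9)·I equals the remaining terms, so I = (9/25)·(exp(3*r)*sin(4*r)/3 - 4*exp(3*r)*cos(4*r)/9).

3*exp(3*r)*sin(4*r)/25 - 4*exp(3*r)*cos(4*r)/25 + C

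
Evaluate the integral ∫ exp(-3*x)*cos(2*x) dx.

2*exp(-3*x)*sin(2*x)/13 - 3*exp(-3*x)*cos(2*x)/13 + C

Let I denote the integral. Integrate by parts with u = cos(2*x), dv = exp(-3*x) dx, so v = -exp(-3*x)/3: I = -exp(-3*x)*cos(2*x)/3 − (2/3)·∫ exp(-3*x)*sin(2*x) dx.
Apply parts again with u = sin(2*x), dv = exp(-3*x) dx: ∫ exp(-3*x)*sin(2*x) dx = -exp(-3*x)*sin(2*x)/3 + (2/3)·I. Substituting back brings back I: I = 2*exp(-3*x)*sin(2*x)/9 - exp(-3*x)*cos(2*x)/3 − (4/9)·I.
Solving for I: (1 + 4/9)·I equals the remaining terms, so I = (9/13)·(2*exp(-3*x)*sin(2*x)/9 - exp(-3*x)*cos(2*x)/3).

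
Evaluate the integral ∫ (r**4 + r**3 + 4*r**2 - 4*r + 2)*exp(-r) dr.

Use integration by parts with u = r**4 + r**3 + 4*r**2 - 4*r + 2, dv = exp(-r) dr, so v = -exp(-r).
Apply parts 4 times (tabular method): alternate signs, differentiate u down to 0, integrate dv up.

(-r**4 - 5*r**3 - 19*r**2 - 34*r - 36)*exp(-r) + C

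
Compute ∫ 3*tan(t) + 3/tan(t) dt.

Let u = tan(t), so du = (tan(t)**2 + 1) dt.
Rewriting, the integral becomes 3·∫ 1/u du = 3·log(u).
Substituting back, u = tan(t).

3*log(tan(t)) + C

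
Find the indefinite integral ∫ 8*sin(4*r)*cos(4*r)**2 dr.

-2*cos(4*r)**3/3 + C

Let u = cos(4*r), so du = (-4*sin(4*r)) dr.
Rewriting, the integral becomes -2·∫ u^2 du = -2·u^3/3.
Substituting back, u = cos(4*r).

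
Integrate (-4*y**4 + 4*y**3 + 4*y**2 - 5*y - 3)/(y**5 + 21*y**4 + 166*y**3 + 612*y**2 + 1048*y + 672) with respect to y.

4487*log(y + 2)/800 - 1199*log(y + 4)/24 + 5877*log(y + 6)/32 - 10748*log(y + 7)/75 + 73/(40*y + 80) + C

Factor the denominator: (y + 2)**2*(y + 4)*(y + 6)*(y + 7).
Partial-fraction decomposition: -10748/(75*(y + 7)) + 5877/(32*(y + 6)) - 1199/(24*(y + 4)) + 4487/(800*(y + 2)) - 73/(40*(y + 2)**2).
Integrate each term; A/(y−a) gives A·log|y−a|; A/(y−a)² gives −A/(y−a).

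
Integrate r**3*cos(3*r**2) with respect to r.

Let u = r², du = 2r dr; rewrite as (1/2)∫ u^1·cos(3u) du.
Now integrate by parts 1 time.

r**2*sin(3*r**2)/6 + cos(3*r**2)/18 + C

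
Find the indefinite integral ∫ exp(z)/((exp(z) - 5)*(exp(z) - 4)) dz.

Let u = e^z, du = e^z dz.
The integral becomes ∫ du/((u-4)(u-5)); decompose into partial fractions.

log(exp(z) - 5) - log(exp(z) - 4) + C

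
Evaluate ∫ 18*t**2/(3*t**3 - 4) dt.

2*log(3*t**3 - 4) + C

Let u = 3*t**3 - 4, so du = (9*t**2) dt.
Rewriting, the integral becomes 2·∫ 1/u du = 2·log(u).
Substituting back, u = 3*t**3 - 4.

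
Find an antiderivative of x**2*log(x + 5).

Use integration by parts with u = log(x + 5), dv = x**2 dx.
Then du = 1/(x + 5) dx and v = x**3/3.

x**3*log(x + 5)/3 - x**3/9 + 5*x**2/6 - 25*x/3 + 125*log(x + 5)/3 + C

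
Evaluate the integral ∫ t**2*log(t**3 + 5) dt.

t**3*log(t**3 + 5)/3 - t**3/3 + 5*log(t**3 + 5)/3 + C

Let u = t**3 + 5, so du = (3*t**2) dt.
The integral becomes (1/3)·∫ log(u) du; integrate by parts with u′=log(u), dv′=du.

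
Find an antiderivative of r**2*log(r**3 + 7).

r**3*log(r**3 + 7)/3 - r**3/3 + 7*log(r**3 + 7)/3 + C

Let u = r**3 + 7, so du = (3*r**2) dr.
The integral becomes (1/3)·∫ log(u) du; integrate by parts with u′=log(u), dv′=du.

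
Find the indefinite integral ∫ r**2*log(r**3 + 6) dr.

Let u = r**3 + 6, so du = (3*r**2) dr.
The integral becomes (1/3)·∫ log(u) du; integrate by parts with u′=log(u), dv′=du.

r**3*log(r**3 + 6)/3 - r**3/3 + 2*log(r**3 + 6) + C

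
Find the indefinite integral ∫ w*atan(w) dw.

w**2*atan(w)/2 - w/2 + atan(w)/2 + C

Use integration by parts with u = arctan(w), dv = w dw.
Then du = 1/(w**2 + 1) dw.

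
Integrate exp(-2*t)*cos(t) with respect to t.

Let I denote the integral. Integrate by parts with u = cos(t), dv = exp(-2*t) dt, so v = -exp(-2*t)/2: I = -exp(-2*t)*cos(t)/2 − (1/2)·∫ exp(-2*t)*sin(t) dt.
Apply parts again with u = sin(t), dv = exp(-2*t) dt: ∫ exp(-2*t)*sin(t) dt = -exp(-2*t)*sin(t)/2 + (1/2)·I. Substituting back brings back I: I = exp(-2*t)*sin(t)/4 - exp(-2*t)*cos(t)/2 − (1/4)·I.
Solving for I: (1 + 1/4)·I equals the remaining terms, so I = (4/5)·(exp(-2*t)*sin(t)/4 - exp(-2*t)*cos(t)/2).

exp(-2*t)*sin(t)/5 - 2*exp(-2*t)*cos(t)/5 + C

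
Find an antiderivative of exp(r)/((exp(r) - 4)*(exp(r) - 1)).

Let u = e^r, du = e^r dr.
The integral becomes ∫ du/((u-1)(u-4)); decompose into partial fractions.

log(exp(r) - 4)/3 - log(exp(r) - 1)/3 + C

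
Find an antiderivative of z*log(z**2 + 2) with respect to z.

z**2*log(z**2 + 2)/2 - z**2/2 + log(z**2 + 2) + C

Let u = z**2 + 2, so du = (2*z) dz.
The integral becomes (1/2)·∫ log(u) du; integrate by parts with u′=log(u), dv′=du.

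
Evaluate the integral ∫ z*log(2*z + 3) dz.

Use integration by parts with u = log(2*z + 3), dv = z dz.
Then du = 2/(2*z + 3) dz and v = z**2/2.

z**2*log(2*z + 3)/2 - z**2/4 + 3*z/4 - 9*log(2*z + 3)/8 + C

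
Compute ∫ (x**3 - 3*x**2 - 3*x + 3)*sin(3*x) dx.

-x**3*cos(3*x)/3 + x**2*sin(3*x)/3 + x**2*cos(3*x) - 2*x*sin(3*x)/3 + 11*x*cos(3*x)/9 - 11*sin(3*x)/27 - 11*cos(3*x)/9 + C

Use integration by parts with u = x**3 - 3*x**2 - 3*x + 3, dv = sin(3*x) dx, so v = -cos(3*x)/3.
Apply parts 3 times (tabular method): alternate signs, differentiate u down to 0, integrate dv up.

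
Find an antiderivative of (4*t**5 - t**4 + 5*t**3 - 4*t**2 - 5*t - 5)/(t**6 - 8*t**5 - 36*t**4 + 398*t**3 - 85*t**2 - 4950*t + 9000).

30709*log(t - 6)/726 - 1237*log(t - 5)/20 + 1357*log(t - 4)/54 - 485*log(t - 3)/192 + 990569*log(t + 5)/1045440 + 461/(264*t + 1320) + C

Factor the denominator: (t - 6)*(t - 5)*(t - 4)*(t - 3)*(t + 5)**2.
Partial-fraction decomposition: 990569/(1045440*(t + 5)) - 461/(264*(t + 5)**2) - 485/(192*(t - 3)) + 1357/(54*(t - 4)) - 1237/(20*(t - 5)) + 30709/(726*(t - 6)).
Integrate each term; A/(t−a) gives A·log|t−a|; A/(t−a)² gives −A/(t−a).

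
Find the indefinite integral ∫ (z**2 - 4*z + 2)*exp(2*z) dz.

Use integration by parts with u = z**2 - 4*z + 2, dv = exp(2*z) dz, so v = exp(2*z)/2.
Apply parts 2 times (tabular method): alternate signs, differentiate u down to 0, integrate dv up.

(2*z**2 - 10*z + 9)*exp(2*z)/4 + C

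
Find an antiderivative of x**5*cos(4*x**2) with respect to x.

x**4*sin(4*x**2)/8 + x**2*cos(4*x**2)/16 - sin(4*x**2)/64 + C

Let u = x², du = 2x dx; rewrite as (1/2)∫ u^2·cos(4u) du.
Now integrate by parts 2 times.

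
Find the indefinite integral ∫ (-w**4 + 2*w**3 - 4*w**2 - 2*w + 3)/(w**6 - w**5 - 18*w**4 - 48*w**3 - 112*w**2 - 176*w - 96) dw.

-1017*log(w - 6)/17920 + 2*log(w + 1)/35 + 27*log(w + 2)/512 - 17*log(w**2 + 4)/640 + 23*atan(w/2)/320 + 41/(64*w + 128) + C

Factor the denominator: (w - 6)*(w + 1)*(w + 2)**2*(w**2 + 4).
Partial-fraction decomposition: -(17*w - 46)/(320*(w**2 + 4)) + 27/(512*(w + 2)) - 41/(64*(w + 2)**2) + 2/(35*(w + 1)) - 1017/(17920*(w - 6)).
Integrate each term; A/(w−a) gives A·log|w−a|; the (Bw+D)/(w²+p²) term gives a log and an atan.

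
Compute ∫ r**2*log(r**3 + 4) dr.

Let u = r**3 + 4, so du = (3*r**2) dr.
The integral becomes (1/3)·∫ log(u) du; integrate by parts with u′=log(u), dv′=du.

r**3*log(r**3 + 4)/3 - r**3/3 + 4*log(r**3 + 4)/3 + C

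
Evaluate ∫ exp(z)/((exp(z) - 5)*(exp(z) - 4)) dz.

log(exp(z) - 5) - log(exp(z) - 4) + C

Let u = e^z, du = e^z dz.
The integral becomes ∫ du/((u-4)(u-5)); decompose into partial fractions.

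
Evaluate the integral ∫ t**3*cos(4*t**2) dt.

t**2*sin(4*t**2)/8 + cos(4*t**2)/32 + C

Let u = t², du = 2t dt; rewrite as (1/2)∫ u^1·cos(4u) du.
Now integrate by parts 1 time.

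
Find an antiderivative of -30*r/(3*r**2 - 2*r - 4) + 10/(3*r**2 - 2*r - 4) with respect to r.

-5*log(3*r**2 - 2*r - 4) + C

Let u = 3*r**2 - 2*r - 4, so du = (6*r - 2) dr.
Rewriting, the integral becomes -5·∫ 1/u du = -5·log(u).
Substituting back, u = 3*r**2 - 2*r - 4.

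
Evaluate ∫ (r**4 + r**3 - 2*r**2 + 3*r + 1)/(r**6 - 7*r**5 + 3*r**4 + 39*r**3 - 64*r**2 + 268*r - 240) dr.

Factor the denominator: (r - 5)*(r - 4)*(r - 1)*(r + 3)*(r**2 + 4).
Partial-fraction decomposition: -(467*r + 276)/(7540*(r**2 + 4)) - 1/(104*(r + 3)) + 1/(60*(r - 1)) - 43/(60*(r - 4)) + 179/(232*(r - 5)).
Integrate each term; A/(r−a) gives A·log|r−a|; the (Br+D)/(r²+p²) term gives a log and an atan.

179*log(r - 5)/232 - 43*log(r - 4)/60 + log(r - 1)/60 - log(r + 3)/104 - 467*log(r**2 + 4)/15080 - 69*atan(r/2)/3770 + C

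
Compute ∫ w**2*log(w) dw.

w**3*log(w)/3 - w**3/9 + C

Use integration by parts with u = log(w), dv = w**2 dw.
Then du = 1/w dw and v = w**3/3.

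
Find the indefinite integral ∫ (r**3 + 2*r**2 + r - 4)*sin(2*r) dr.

-r**3*cos(2*r)/2 + 3*r**2*sin(2*r)/4 - r**2*cos(2*r) + r*sin(2*r) + r*cos(2*r)/4 - sin(2*r)/8 + 5*cos(2*r)/2 + C

Use integration by parts with u = r**3 + 2*r**2 + r - 4, dv = sin(2*r) dr, so v = -cos(2*r)/2.
Apply parts 3 times (tabular method): alternate signs, differentiate u down to 0, integrate dv up.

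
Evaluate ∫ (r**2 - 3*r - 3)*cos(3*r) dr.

Use integration by parts with u = r**2 - 3*r - 3, dv = cos(3*r) dr, so v = sin(3*r)/3.
Apply parts 2 times (tabular method): alternate signs, differentiate u down to 0, integrate dv up.

r**2*sin(3*r)/3 - r*sin(3*r) + 2*r*cos(3*r)/9 - 29*sin(3*r)/27 - cos(3*r)/3 + C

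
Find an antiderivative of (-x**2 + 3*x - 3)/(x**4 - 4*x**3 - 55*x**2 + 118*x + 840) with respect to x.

Factor the denominator: (x - 7)*(x - 6)*(x + 4)*(x + 5).
Partial-fraction decomposition: 43/(132*(x + 5)) - 31/(110*(x + 4)) + 21/(110*(x - 6)) - 31/(132*(x - 7)).
Integrate each term: A/(x−a) contributes A·log|x−a|.

-31*log(x - 7)/132 + 21*log(x - 6)/110 - 31*log(x + 4)/110 + 43*log(x + 5)/132 + C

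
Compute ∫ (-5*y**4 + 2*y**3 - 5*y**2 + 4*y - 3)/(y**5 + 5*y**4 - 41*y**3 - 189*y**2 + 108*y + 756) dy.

-2069*log(y - 6)/1404 + 79*log(y - 2)/900 + 35777*log(y + 3)/10800 - 12967*log(y + 7)/1872 + 173/(60*y + 180) + C

Factor the denominator: (y - 6)*(y - 2)*(y + 3)**2*(y + 7).
Partial-fraction decomposition: -12967/(1872*(y + 7)) + 35777/(10800*(y + 3)) - 173/(60*(y + 3)**2) + 79/(900*(y - 2)) - 2069/(1404*(y - 6)).
Integrate each term; A/(y−a) gives A·log|y−a|; A/(y−a)² gives −A/(y−a).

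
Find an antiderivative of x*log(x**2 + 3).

x**2*log(x**2 + 3)/2 - x**2/2 + 3*log(x**2 + 3)/2 + C

Let u = x**2 + 3, so du = (2*x) dx.
The integral becomes (1/2)·∫ log(u) du; integrate by parts with u′=log(u), dv′=du.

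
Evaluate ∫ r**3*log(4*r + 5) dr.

Use integration by parts with u = log(4*r + 5), dv = r**3 dr.
Then du = 4/(4*r + 5) dr and v = r**4/4.

r**4*log(4*r + 5)/4 - r**4/16 + 5*r**3/48 - 25*r**2/128 + 125*r/256 - 625*log(4*r + 5)/1024 + C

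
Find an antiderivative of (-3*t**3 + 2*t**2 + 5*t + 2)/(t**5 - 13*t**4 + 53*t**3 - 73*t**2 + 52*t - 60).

Factor the denominator: (t - 6)*(t - 5)*(t - 2)*(t**2 + 1).
Partial-fraction decomposition: -4*(47*t - 51)/(2405*(t**2 + 1)) - 1/(15*(t - 2)) + 149/(39*(t - 5)) - 136/(37*(t - 6)).
Integrate each term; A/(t−a) gives A·log|t−a|; the (Bt+D)/(t²+p²) term gives a log and an atan.

-136*log(t - 6)/37 + 149*log(t - 5)/39 - log(t - 2)/15 - 94*log(t**2 + 1)/2405 + 204*atan(t)/2405 + C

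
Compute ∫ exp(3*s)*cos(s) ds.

Let I denote the integral. Integrate by parts with u = cos(s), dv = exp(3*s) ds, so v = exp(3*s)/3: I = exp(3*s)*cos(s)/3 + (1/3)·∫ exp(3*s)*sin(s) ds.
Apply parts again with u = sin(s), dv = exp(3*s) ds: ∫ exp(3*s)*sin(s) ds = exp(3*s)*sin(s)/3 − (1/3)·I. Substituting back brings back I: I = exp(3*s)*sin(s)/9 + exp(3*s)*cos(s)/3 − (1/9)·I.
Solving for I: (1 + 1/9)·I equals the remaining terms, so I = (9/10)·(exp(3*s)*sin(s)/9 + exp(3*s)*cos(s)/3).

exp(3*s)*sin(s)/10 + 3*exp(3*s)*cos(s)/10 + C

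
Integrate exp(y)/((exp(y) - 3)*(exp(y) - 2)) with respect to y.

log(exp(y) - 3) - log(exp(y) - 2) + C

Let u = e^y, du = e^y dy.
The integral becomes ∫ du/((u-2)(u-3)); decompose into partial fractions.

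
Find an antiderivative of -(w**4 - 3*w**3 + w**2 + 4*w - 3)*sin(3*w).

Use integration by parts with u = w**4 - 3*w**3 + w**2 + 4*w - 3, dv = -sin(3*w) dw, so v = cos(3*w)/3.
Apply parts 4 times (tabular method): alternate signs, differentiate u down to 0, integrate dv up.

w**4*cos(3*w)/3 - 4*w**3*sin(3*w)/9 - w**3*cos(3*w) + w**2*sin(3*w) - w**2*cos(3*w)/9 + 2*w*sin(3*w)/27 + 2*w*cos(3*w) - 2*sin(3*w)/3 - 79*cos(3*w)/81 + C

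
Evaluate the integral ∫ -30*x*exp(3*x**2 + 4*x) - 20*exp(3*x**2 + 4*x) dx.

-5*exp(3*x**2 + 4*x) + C

Let u = 3*x**2 + 4*x, so du = (6*x + 4) dx.
Rewriting, the integral becomes -5·∫ e^u du = -5·e^u.
Substituting back, u = 3*x**2 + 4*x.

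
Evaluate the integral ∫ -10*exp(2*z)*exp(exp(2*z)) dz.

-5*exp(exp(2*z)) + C

Let u = exp(2*z), so du = (2*exp(2*z)) dz.
Rewriting, the integral becomes -5·∫ e^u du = -5·e^u.
Substituting back, u = exp(2*z).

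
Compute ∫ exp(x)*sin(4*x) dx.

exp(x)*sin(4*x)/17 - 4*exp(x)*cos(4*x)/17 + C

Let I denote the integral. Integrate by parts with u = sin(4*x), dv = exp(x) dx, so v = exp(x): I = exp(x)*sin(4*x) − 4·∫ exp(x)*cos(4*x) dx.
Apply parts again with u = cos(4*x), dv = exp(x) dx: ∫ exp(x)*cos(4*x) dx = exp(x)*cos(4*x) + 4·I. Substituting back brings back I: I = exp(x)*sin(4*x) - 4*exp(x)*cos(4*x) − 16·I.
Solving for I: (1 + 16)·I equals the remaining terms, so I = (1/17)·(exp(x)*sin(4*x) - 4*exp(x)*cos(4*x)).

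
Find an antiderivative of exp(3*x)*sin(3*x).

Let I denote the integral. Integrate by parts with u = sin(3*x), dv = exp(3*x) dx, so v = exp(3*x)/3: I = exp(3*x)*sin(3*x)/3 − ∫ exp(3*x)*cos(3*x) dx.
Apply parts again with u = cos(3*x), dv = exp(3*x) dx: ∫ exp(3*x)*cos(3*x) dx = exp(3*x)*cos(3*x)/3 + I. Substituting back brings back I: I = exp(3*x)*sin(3*x)/3 - exp(3*x)*cos(3*x)/3 − I.
Solving for I: (1 + 1)·I equals the remaining terms, so I = (1/2)·(exp(3*x)*sin(3*x)/3 - exp(3*x)*cos(3*x)/3).

exp(3*x)*sin(3*x)/6 - exp(3*x)*cos(3*x)/6 + C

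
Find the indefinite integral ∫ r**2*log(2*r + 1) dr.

Use integration by parts with u = log(2*r + 1), dv = r**2 dr.
Then du = 2/(2*r + 1) dr and v = r**3/3.

r**3*log(2*r + 1)/3 - r**3/9 + r**2/12 - r/12 + log(2*r + 1)/24 + C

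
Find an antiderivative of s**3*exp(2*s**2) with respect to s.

Let u = s², du = 2s ds; rewrite as (1/2)∫ u^1·exp(2u) du.
Now integrate by parts 1 time.

(2*s**2 - 1)*exp(2*s**2)/8 + C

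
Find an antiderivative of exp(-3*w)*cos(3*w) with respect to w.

Let I denote the integral. Integrate by parts with u = cos(3*w), dv = exp(-3*w) dw, so v = -exp(-3*w)/3: I = -exp(-3*w)*cos(3*w)/3 − ∫ exp(-3*w)*sin(3*w) dw.
Apply parts again with u = sin(3*w), dv = exp(-3*w) dw: ∫ exp(-3*w)*sin(3*w) dw = -exp(-3*w)*sin(3*w)/3 + I. Substituting back brings back I: I = exp(-3*w)*sin(3*w)/3 - exp(-3*w)*cos(3*w)/3 − I.
Solving for I: (1 + 1)·I equals the remaining terms, so I = (1/2)·(exp(-3*w)*sin(3*w)/3 - exp(-3*w)*cos(3*w)/3).

exp(-3*w)*sin(3*w)/6 - exp(-3*w)*cos(3*w)/6 + C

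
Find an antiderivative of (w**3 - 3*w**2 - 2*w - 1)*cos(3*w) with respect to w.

w**3*sin(3*w)/3 - w**2*sin(3*w) + w**2*cos(3*w)/3 - 8*w*sin(3*w)/9 - 2*w*cos(3*w)/3 - sin(3*w)/9 - 8*cos(3*w)/27 + C

Use integration by parts with u = w**3 - 3*w**2 - 2*w - 1, dv = cos(3*w) dw, so v = sin(3*w)/3.
Apply parts 3 times (tabular method): alternate signs, differentiate u down to 0, integrate dv up.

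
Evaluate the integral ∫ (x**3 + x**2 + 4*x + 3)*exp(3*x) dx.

(3*x**3 + 12*x + 5)*exp(3*x)/9 + C

Use integration by parts with u = x**3 + x**2 + 4*x + 3, dv = exp(3*x) dx, so v = exp(3*x)/3.
Apply parts 3 times (tabular method): alternate signs, differentiate u down to 0, integrate dv up.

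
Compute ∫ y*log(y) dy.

Use integration by parts with u = log(y), dv = y dy.
Then du = 1/y dy and v = y**2/2.

y**2*log(y)/2 - y**2/4 + C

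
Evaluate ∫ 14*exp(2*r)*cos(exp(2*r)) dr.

7*sin(exp(2*r)) + C

Let u = exp(2*r), so du = (2*exp(2*r)) dr.
Rewriting, the integral becomes 7·∫ cos(u) du = 7·sin(u).
Substituting back, u = exp(2*r).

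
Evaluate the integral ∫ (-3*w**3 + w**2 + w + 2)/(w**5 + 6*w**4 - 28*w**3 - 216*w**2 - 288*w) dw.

-log(w)/144 - 151*log(w - 6)/1440 + 7*log(w + 2)/32 - 103*log(w + 4)/80 + 85*log(w + 6)/72 + C

Factor the denominator: w*(w - 6)*(w + 2)*(w + 4)*(w + 6).
Partial-fraction decomposition: 85/(72*(w + 6)) - 103/(80*(w + 4)) + 7/(32*(w + 2)) - 151/(1440*(w - 6)) - 1/(144*w).
Integrate each term: A/(w−a) contributes A·log|w−a|.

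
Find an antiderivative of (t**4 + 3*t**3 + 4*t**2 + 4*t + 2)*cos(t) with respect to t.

Use integration by parts with u = t**4 + 3*t**3 + 4*t**2 + 4*t + 2, dv = cos(t) dt, so v = sin(t).
Apply parts 4 times (tabular method): alternate signs, differentiate u down to 0, integrate dv up.

t**4*sin(t) + 3*t**3*sin(t) + 4*t**3*cos(t) - 8*t**2*sin(t) + 9*t**2*cos(t) - 14*t*sin(t) - 16*t*cos(t) + 18*sin(t) - 14*cos(t) + C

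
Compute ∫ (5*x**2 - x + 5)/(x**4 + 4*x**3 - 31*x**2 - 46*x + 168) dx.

Factor the denominator: (x - 4)*(x - 2)*(x + 3)*(x + 7).
Partial-fraction decomposition: -257/(396*(x + 7)) + 53/(140*(x + 3)) - 23/(90*(x - 2)) + 81/(154*(x - 4)).
Integrate each term: A/(x−a) contributes A·log|x−a|.

81*log(x - 4)/154 - 23*log(x - 2)/90 + 53*log(x + 3)/140 - 257*log(x + 7)/396 + C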